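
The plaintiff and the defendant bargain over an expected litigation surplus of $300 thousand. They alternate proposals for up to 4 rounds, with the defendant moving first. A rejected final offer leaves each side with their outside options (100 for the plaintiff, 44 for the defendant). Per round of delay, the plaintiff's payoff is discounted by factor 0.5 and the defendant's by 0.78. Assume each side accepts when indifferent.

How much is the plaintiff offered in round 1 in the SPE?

82.92

Round 4 (the plaintiff proposes): the defendant gets 44 if talks fail, so the plaintiff offers 44 and keeps 256.
Round 3 (the defendant proposes): the plaintiff can get 256 next round, worth 0.5 × 256 = 128 now, so the defendant offers 128, keeping 172.
Round 2 (the plaintiff proposes): the defendant can get 172 next round, worth 0.78 × 172 = 134.16 now, so the plaintiff offers 134.16, keeping 165.84.
Round 1 (the defendant proposes): the plaintiff can get 165.84 next round, worth 0.5 × 165.84 = 82.92 now, so the defendant offers 82.92, keeping 217.08.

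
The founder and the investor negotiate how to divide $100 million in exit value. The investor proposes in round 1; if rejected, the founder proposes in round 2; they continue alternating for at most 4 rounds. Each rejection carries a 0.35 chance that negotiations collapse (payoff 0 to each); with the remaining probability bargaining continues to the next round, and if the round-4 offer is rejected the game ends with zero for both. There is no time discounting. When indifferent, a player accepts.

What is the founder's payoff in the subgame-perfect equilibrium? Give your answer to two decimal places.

50.21

By backward induction:
Round 4 (the founder proposes): rejection yields 0 for the investor; the founder offers 0 and keeps 100.
Round 3 (the investor proposes): rejecting gives the founder an expected 0.65 × 100 = 65; the investor offers that and keeps 35.
Round 2 (the founder proposes): rejecting gives the investor an expected 0.65 × 35 = 22.75; the founder offers that and keeps 77.25.
Round 1 (the investor proposes): rejecting gives the founder an expected 0.65 × 77.25 = 50.2125, so the investor offers 50.2125, keeping 49.7875.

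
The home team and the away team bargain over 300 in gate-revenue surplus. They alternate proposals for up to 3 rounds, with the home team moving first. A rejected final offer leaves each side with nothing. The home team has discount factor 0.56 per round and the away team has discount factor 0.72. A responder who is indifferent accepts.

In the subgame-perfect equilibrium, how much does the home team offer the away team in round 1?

Round 3 (the home team proposes): the away team will accept anything ≥ 0, so the home team offers 0 and keeps 300.
Round 2 (the away team proposes): the home team can get 300 next round, worth 0.56 × 300 = 168 now; the away team offers that and keeps 132.
Round 1 (the home team proposes): the away team can get 132 next round, worth 0.72 × 132 = 95.04 now. The home team offers 95.04 and keeps 300 − 95.04 = 204.96.

95.04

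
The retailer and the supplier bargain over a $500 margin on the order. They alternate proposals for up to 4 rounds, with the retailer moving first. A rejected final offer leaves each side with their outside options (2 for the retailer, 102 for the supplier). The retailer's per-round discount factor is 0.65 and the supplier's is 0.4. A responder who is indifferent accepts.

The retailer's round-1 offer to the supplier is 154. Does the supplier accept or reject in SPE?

Round 4 (the supplier proposes): the retailer gets 2 if talks fail, so the supplier offers 2 and keeps 498.
Round 3 (the retailer proposes): the supplier can get 498 next round, worth 0.4 × 498 = 199.2 now, so the retailer offers 199.2, keeping 300.8.
Round 2 (the supplier proposes): the retailer can get 300.8 next round, worth 0.65 × 300.8 = 195.52 now, so the supplier offers 195.52, keeping 304.48.
So by rejecting in round 1, the supplier gets 304.48 next round, worth 0.4 × 304.48 = 121.792 now.
Offer 154 ≥ 121.792, so the supplier accepts.

Accept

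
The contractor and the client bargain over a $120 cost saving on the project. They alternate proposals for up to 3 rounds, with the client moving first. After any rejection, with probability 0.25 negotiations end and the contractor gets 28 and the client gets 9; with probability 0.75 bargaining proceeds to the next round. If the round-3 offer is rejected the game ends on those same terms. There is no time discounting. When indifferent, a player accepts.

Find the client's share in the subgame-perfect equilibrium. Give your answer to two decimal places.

By backward induction:
Round 3 (the client proposes): the contractor gets 28 if talks fail, so the client offers 28 and keeps 92.
Round 2 (the contractor proposes): rejecting gives the client an expected 0.75 × 92 + 0.25 × 9 = 71.25; the contractor offers that and keeps 48.75.
Round 1 (the client proposes): rejecting gives the contractor an expected 0.75 × 48.75 + 0.25 × 28 = 43.5625. The client offers 43.5625 and keeps 120 − 43.5625 = 76.4375.

76.44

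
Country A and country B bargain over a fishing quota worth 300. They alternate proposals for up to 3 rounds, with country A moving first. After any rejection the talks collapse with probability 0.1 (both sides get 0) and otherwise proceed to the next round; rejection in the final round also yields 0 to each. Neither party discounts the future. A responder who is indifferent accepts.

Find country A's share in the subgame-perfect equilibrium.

Round 3 (country A proposes): country B will accept anything ≥ 0, so country A offers 0 and keeps 300.
Round 2 (country B proposes): rejecting gives country A an expected 0.9 × 300 = 270; country B offers that and keeps 30.
Round 1 (country A proposes): rejecting gives country B an expected 0.9 × 30 = 27, so country A offers 27, keeping 273.

273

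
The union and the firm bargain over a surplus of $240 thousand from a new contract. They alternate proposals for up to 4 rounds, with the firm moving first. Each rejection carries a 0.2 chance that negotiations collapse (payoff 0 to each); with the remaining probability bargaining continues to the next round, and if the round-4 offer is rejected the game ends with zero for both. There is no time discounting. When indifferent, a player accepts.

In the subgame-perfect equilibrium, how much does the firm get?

By backward induction:
Round 4 (the union proposes): the firm will accept anything ≥ 0, so the union offers 0 and keeps 240.
Round 3 (the firm proposes): rejecting gives the union an expected 0.8 × 240 = 192; the firm offers that and keeps 48.
Round 2 (the union proposes): rejecting gives the firm an expected 0.8 × 48 = 38.4; the union offers that and keeps 201.6.
Round 1 (the firm proposes): rejecting gives the union an expected 0.8 × 201.6 = 161.28, so the firm offers 161.28, keeping 78.72.

78.72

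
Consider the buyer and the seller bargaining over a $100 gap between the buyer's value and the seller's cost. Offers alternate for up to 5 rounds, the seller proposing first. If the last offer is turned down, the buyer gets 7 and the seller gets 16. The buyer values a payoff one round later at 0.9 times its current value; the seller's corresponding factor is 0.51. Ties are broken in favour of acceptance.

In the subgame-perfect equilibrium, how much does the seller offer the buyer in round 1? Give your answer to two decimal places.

65.82

Solve by backward induction from round 5.
Round 5 (the seller proposes): the buyer gets 7 if talks fail, so the seller offers 7 and keeps 93.
Round 4 (the buyer proposes): the seller can get 93 next round, worth 0.51 × 93 = 47.43 now; the buyer offers that and keeps 52.57.
Round 3 (the seller proposes): the buyer can get 52.57 next round, worth 0.9 × 52.57 = 47.313 now, so the seller offers 47.313, keeping 52.687.
Round 2 (the buyer proposes): the seller can get 52.687 next round, worth 0.51 × 52.687 = 26.87037 now. The buyer offers 26.87037 and keeps 100 − 26.87037 = 73.12963.
Round 1 (the seller proposes): the buyer can get 73.12963 next round, worth 0.9 × 73.12963 = 65.816667 now. The seller offers 65.816667 and keeps 100 − 65.816667 = 34.183333.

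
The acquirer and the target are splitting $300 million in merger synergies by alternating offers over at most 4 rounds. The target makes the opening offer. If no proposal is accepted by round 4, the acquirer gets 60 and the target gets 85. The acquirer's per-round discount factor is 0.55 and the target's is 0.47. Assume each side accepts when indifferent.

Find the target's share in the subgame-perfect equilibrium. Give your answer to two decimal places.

181.98

Solve by backward induction from round 4.
Round 4 (the acquirer proposes): the target gets 85 if talks fail, so the acquirer offers 85 and keeps 215.
Round 3 (the target proposes): the acquirer can get 215 next round, worth 0.55 × 215 = 118.25 now, so the target offers 118.25, keeping 181.75.
Round 2 (the acquirer proposes): the target can get 181.75 next round, worth 0.47 × 181.75 = 85.4225 now. The acquirer offers 85.4225 and keeps 300 − 85.4225 = 214.5775.
Round 1 (the target proposes): the acquirer can get 214.5775 next round, worth 0.55 × 214.5775 = 118.017625 now. The target offers 118.017625 and keeps 300 − 118.017625 = 181.982375.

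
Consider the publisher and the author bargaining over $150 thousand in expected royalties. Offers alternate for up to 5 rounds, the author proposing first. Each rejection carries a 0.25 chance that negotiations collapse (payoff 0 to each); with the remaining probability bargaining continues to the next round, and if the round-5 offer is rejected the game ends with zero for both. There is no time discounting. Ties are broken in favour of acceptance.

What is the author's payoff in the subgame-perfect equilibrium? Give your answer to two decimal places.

Round 5 (the author proposes): rejection yields 0 for the publisher; the author offers 0 and keeps 150.
Round 4 (the publisher proposes): rejecting gives the author an expected 0.75 × 150 = 112.5. The publisher offers 112.5 and keeps 150 − 112.5 = 37.5.
Round 3 (the author proposes): rejecting gives the publisher an expected 0.75 × 37.5 = 28.125, so the author offers 28.125, keeping 121.875.
Round 2 (the publisher proposes): rejecting gives the author an expected 0.75 × 121.875 = 91.40625. The publisher offers 91.40625 and keeps 150 − 91.40625 = 58.59375.
Round 1 (the author proposes): rejecting gives the publisher an expected 0.75 × 58.59375 = 43.9453125, so the author offers 43.9453125, keeping 106.0546875.

106.05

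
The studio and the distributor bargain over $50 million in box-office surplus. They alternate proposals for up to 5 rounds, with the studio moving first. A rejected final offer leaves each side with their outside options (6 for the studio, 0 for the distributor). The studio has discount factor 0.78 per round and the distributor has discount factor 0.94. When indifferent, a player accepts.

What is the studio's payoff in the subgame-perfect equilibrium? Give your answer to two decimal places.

Round 5 (the studio proposes): the distributor will accept anything ≥ 0, so the studio offers 0 and keeps 50.
Round 4 (the distributor proposes): the studio can get 50 next round, worth 0.78 × 50 = 39 now; the distributor offers that and keeps 11.
Round 3 (the studio proposes): the distributor can get 11 next round, worth 0.94 × 11 = 10.34 now, so the studio offers 10.34, keeping 39.66.
Round 2 (the distributor proposes): the studio can get 39.66 next round, worth 0.78 × 39.66 = 30.9348 now. The distributor offers 30.9348 and keeps 50 − 30.9348 = 19.0652.
Round 1 (the studio proposes): the distributor can get 19.0652 next round, worth 0.94 × 19.0652 = 17.921288 now, so the studio offers 17.921288, keeping 32.078712.

32.08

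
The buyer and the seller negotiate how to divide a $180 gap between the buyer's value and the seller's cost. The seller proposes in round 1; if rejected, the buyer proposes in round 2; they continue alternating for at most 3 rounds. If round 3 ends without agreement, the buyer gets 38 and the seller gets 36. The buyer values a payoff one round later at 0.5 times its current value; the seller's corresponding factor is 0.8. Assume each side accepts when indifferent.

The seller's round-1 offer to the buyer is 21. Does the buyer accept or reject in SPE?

Reject

Work out the buyer's continuation value if the offer is rejected.
Round 3 (the seller proposes): the buyer gets 38 if talks fail, so the seller offers 38 and keeps 142.
Round 2 (the buyer proposes): the seller can get 142 next round, worth 0.8 × 142 = 113.6 now, so the buyer offers 113.6, keeping 66.4.
So by rejecting in round 1, the buyer gets 66.4 next round, worth 0.5 × 66.4 = 33.2 now.
Offer 21 < 33.2, so the buyer rejects.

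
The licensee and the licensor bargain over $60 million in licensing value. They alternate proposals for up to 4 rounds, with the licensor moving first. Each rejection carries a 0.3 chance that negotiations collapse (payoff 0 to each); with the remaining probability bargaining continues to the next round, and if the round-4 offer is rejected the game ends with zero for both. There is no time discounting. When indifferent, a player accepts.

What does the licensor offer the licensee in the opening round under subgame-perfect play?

33.18

Round 4 (the licensee proposes): rejection yields 0 for the licensor; the licensee offers 0 and keeps 60.
Round 3 (the licensor proposes): rejecting gives the licensee an expected 0.7 × 60 = 42; the licensor offers that and keeps 18.
Round 2 (the licensee proposes): rejecting gives the licensor an expected 0.7 × 18 = 12.6; the licensee offers that and keeps 47.4.
Round 1 (the licensor proposes): rejecting gives the licensee an expected 0.7 × 47.4 = 33.18; the licensor offers that and keeps 26.82.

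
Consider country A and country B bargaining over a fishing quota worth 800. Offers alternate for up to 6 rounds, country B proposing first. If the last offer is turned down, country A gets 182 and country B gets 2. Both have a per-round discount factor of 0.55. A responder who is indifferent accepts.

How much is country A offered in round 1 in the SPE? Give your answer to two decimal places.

Round 6 (country A proposes): country B gets 2 if talks fail, so country A offers 2 and keeps 798.
Round 5 (country B proposes): country A can get 798 next round, worth 0.55 × 798 = 438.9 now; country B offers that and keeps 361.1.
Round 4 (country A proposes): country B can get 361.1 next round, worth 0.55 × 361.1 = 198.605 now. Country A offers 198.605 and keeps 800 − 198.605 = 601.395.
Round 3 (country B proposes): country A can get 601.395 next round, worth 0.55 × 601.395 = 330.76725 now; country B offers that and keeps 469.23275.
Round 2 (country A proposes): country B can get 469.23275 next round, worth 0.55 × 469.23275 = 258.0780125 now; country A offers that and keeps 541.9219875.
Round 1 (country B proposes): country A can get 541.9219875 next round, worth 0.55 × 541.9219875 = 298.057093125 now; country B offers that and keeps 501.942906875.

298.06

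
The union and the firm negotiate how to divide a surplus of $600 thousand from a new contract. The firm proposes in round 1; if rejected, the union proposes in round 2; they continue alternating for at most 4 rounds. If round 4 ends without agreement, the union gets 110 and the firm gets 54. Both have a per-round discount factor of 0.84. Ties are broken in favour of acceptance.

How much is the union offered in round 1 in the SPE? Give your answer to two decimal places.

Round 4 (the union proposes): the firm gets 54 if talks fail, so the union offers 54 and keeps 546.
Round 3 (the firm proposes): the union can get 546 next round, worth 0.84 × 546 = 458.64 now. The firm offers 458.64 and keeps 600 − 458.64 = 141.36.
Round 2 (the union proposes): the firm can get 141.36 next round, worth 0.84 × 141.36 = 118.7424 now. The union offers 118.7424 and keeps 600 − 118.7424 = 481.2576.
Round 1 (the firm proposes): the union can get 481.2576 next round, worth 0.84 × 481.2576 = 404.256384 now. The firm offers 404.256384 and keeps 600 − 404.256384 = 195.743616.

404.26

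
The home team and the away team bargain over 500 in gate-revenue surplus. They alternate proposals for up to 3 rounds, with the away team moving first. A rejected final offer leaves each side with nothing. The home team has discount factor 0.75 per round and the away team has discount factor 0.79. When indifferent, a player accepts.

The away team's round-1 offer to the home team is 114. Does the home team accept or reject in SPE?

Accept

Round 3 (the away team proposes): rejection yields 0 for the home team; the away team offers 0 and keeps 500.
Round 2 (the home team proposes): the away team can get 500 next round, worth 0.79 × 500 = 395 now. The home team offers 395 and keeps 500 − 395 = 105.
So by rejecting in round 1, the home team gets 105 next round, worth 0.75 × 105 = 78.75 now.
Offer 114 ≥ 78.75, so the home team accepts.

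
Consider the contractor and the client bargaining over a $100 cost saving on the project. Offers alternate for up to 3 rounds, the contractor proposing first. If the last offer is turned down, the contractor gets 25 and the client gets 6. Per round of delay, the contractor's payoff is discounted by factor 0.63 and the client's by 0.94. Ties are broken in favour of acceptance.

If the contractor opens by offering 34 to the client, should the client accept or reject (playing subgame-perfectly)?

Reject

Work out the client's continuation value if the offer is rejected.
Round 3 (the contractor proposes): the client gets 6 if talks fail, so the contractor offers 6 and keeps 94.
Round 2 (the client proposes): the contractor can get 94 next round, worth 0.63 × 94 = 59.22 now; the client offers that and keeps 40.78.
So by rejecting in round 1, the client gets 40.78 next round, worth 0.94 × 40.78 = 38.3332 now.
Offer 34 < 38.3332, so the client rejects.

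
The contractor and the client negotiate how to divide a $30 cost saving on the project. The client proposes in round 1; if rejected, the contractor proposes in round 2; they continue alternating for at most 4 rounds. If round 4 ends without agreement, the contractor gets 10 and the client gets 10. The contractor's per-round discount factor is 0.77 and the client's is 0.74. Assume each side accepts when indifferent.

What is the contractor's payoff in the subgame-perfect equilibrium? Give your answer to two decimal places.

14.78

Round 4 (the contractor proposes): the client gets 10 if talks fail, so the contractor offers 10 and keeps 20.
Round 3 (the client proposes): the contractor can get 20 next round, worth 0.77 × 20 = 15.4 now, so the client offers 15.4, keeping 14.6.
Round 2 (the contractor proposes): the client can get 14.6 next round, worth 0.74 × 14.6 = 10.804 now, so the contractor offers 10.804, keeping 19.196.
Round 1 (the client proposes): the contractor can get 19.196 next round, worth 0.77 × 19.196 = 14.78092 now. The client offers 14.78092 and keeps 30 − 14.78092 = 15.21908.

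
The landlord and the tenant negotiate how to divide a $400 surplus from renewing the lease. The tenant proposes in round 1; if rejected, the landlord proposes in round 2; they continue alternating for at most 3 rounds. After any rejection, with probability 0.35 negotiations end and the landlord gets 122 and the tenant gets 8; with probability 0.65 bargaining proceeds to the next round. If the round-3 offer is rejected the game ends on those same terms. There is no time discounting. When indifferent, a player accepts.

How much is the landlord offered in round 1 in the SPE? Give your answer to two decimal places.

Round 3 (the tenant proposes): the landlord gets 122 if talks fail, so the tenant offers 122 and keeps 278.
Round 2 (the landlord proposes): rejecting gives the tenant an expected 0.65 × 278 + 0.35 × 8 = 183.5, so the landlord offers 183.5, keeping 216.5.
Round 1 (the tenant proposes): rejecting gives the landlord an expected 0.65 × 216.5 + 0.35 × 122 = 183.425. The tenant offers 183.425 and keeps 400 − 183.425 = 216.575.

183.43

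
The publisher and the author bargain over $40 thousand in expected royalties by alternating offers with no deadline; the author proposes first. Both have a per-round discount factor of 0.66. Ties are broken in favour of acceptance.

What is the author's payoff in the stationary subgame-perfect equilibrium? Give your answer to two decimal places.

24.10

When the author proposes, the publisher accepts any offer worth at least 0.66 times what the publisher would get by proposing next round; and vice versa.
This gives x = 40 − 0.66y and y = 40 − 0.66x, where x and y are each side's share when it proposes.
Hence (1 − 0.66·0.66)x = 40(1 − 0.66), i.e. 0.5644·x = 13.6.
x ≈ 24.0964; the publisher's share is 40 − x ≈ 15.9036.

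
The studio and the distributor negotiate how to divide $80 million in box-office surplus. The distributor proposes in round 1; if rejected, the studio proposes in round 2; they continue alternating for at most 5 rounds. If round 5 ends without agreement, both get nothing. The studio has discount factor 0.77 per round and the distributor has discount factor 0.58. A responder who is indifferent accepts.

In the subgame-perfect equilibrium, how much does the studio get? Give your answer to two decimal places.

Work backward from the last round.
Round 5 (the distributor proposes): rejection yields 0 for the studio; the distributor offers 0 and keeps 80.
Round 4 (the studio proposes): the distributor can get 80 next round, worth 0.58 × 80 = 46.4 now. The studio offers 46.4 and keeps 80 − 46.4 = 33.6.
Round 3 (the distributor proposes): the studio can get 33.6 next round, worth 0.77 × 33.6 = 25.872 now. The distributor offers 25.872 and keeps 80 − 25.872 = 54.128.
Round 2 (the studio proposes): the distributor can get 54.128 next round, worth 0.58 × 54.128 = 31.39424 now. The studio offers 31.39424 and keeps 80 − 31.39424 = 48.60576.
Round 1 (the distributor proposes): the studio can get 48.60576 next round, worth 0.77 × 48.60576 = 37.4264352 now, so the distributor offers 37.4264352, keeping 42.5735648.

37.43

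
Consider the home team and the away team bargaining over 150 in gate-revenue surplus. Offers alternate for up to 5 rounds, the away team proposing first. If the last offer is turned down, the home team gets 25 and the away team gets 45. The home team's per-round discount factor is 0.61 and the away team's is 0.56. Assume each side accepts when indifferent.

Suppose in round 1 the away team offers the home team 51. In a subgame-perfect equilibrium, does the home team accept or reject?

Reject

Round 5 (the away team proposes): the home team gets 25 if talks fail, so the away team offers 25 and keeps 125.
Round 4 (the home team proposes): the away team can get 125 next round, worth 0.56 × 125 = 70 now. The home team offers 70 and keeps 150 − 70 = 80.
Round 3 (the away team proposes): the home team can get 80 next round, worth 0.61 × 80 = 48.8 now, so the away team offers 48.8, keeping 101.2.
Round 2 (the home team proposes): the away team can get 101.2 next round, worth 0.56 × 101.2 = 56.672 now; the home team offers that and keeps 93.328.
So by rejecting in round 1, the home team gets 93.328 next round, worth 0.61 × 93.328 = 56.93008 now.
Offer 51 < 56.93008, so the home team rejects.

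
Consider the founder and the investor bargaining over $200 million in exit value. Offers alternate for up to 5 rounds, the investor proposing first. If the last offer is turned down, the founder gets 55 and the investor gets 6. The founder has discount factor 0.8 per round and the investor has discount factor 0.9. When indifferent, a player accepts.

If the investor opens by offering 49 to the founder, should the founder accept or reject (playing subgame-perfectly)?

Reject

Round 5 (the investor proposes): the founder gets 55 if talks fail, so the investor offers 55 and keeps 145.
Round 4 (the founder proposes): the investor can get 145 next round, worth 0.9 × 145 = 130.5 now, so the founder offers 130.5, keeping 69.5.
Round 3 (the investor proposes): the founder can get 69.5 next round, worth 0.8 × 69.5 = 55.6 now; the investor offers that and keeps 144.4.
Round 2 (the founder proposes): the investor can get 144.4 next round, worth 0.9 × 144.4 = 129.96 now; the founder offers that and keeps 70.04.
So by rejecting in round 1, the founder gets 70.04 next round, worth 0.8 × 70.04 = 56.032 now.
Offer 49 < 56.032, so the founder rejects.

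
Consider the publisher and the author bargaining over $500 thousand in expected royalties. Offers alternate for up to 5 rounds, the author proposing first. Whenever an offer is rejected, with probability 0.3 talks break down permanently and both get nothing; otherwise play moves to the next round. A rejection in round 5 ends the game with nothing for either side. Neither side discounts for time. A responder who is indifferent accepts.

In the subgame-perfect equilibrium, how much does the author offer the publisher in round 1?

By backward induction:
Round 5 (the author proposes): rejection yields 0 for the publisher; the author offers 0 and keeps 500.
Round 4 (the publisher proposes): rejecting gives the author an expected 0.7 × 500 = 350, so the publisher offers 350, keeping 150.
Round 3 (the author proposes): rejecting gives the publisher an expected 0.7 × 150 = 105, so the author offers 105, keeping 395.
Round 2 (the publisher proposes): rejecting gives the author an expected 0.7 × 395 = 276.5; the publisher offers that and keeps 223.5.
Round 1 (the author proposes): rejecting gives the publisher an expected 0.7 × 223.5 = 156.45. The author offers 156.45 and keeps 500 − 156.45 = 343.55.

156.45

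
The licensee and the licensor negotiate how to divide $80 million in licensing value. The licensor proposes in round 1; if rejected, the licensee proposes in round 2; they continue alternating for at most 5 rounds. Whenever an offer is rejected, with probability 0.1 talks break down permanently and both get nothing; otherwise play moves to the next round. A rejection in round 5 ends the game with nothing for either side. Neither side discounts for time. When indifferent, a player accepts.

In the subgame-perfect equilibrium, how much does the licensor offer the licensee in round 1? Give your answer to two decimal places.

13.03

Round 5 (the licensor proposes): rejection yields 0 for the licensee; the licensor offers 0 and keeps 80.
Round 4 (the licensee proposes): rejecting gives the licensor an expected 0.9 × 80 = 72. The licensee offers 72 and keeps 80 − 72 = 8.
Round 3 (the licensor proposes): rejecting gives the licensee an expected 0.9 × 8 = 7.2, so the licensor offers 7.2, keeping 72.8.
Round 2 (the licensee proposes): rejecting gives the licensor an expected 0.9 × 72.8 = 65.52; the licensee offers that and keeps 14.48.
Round 1 (the licensor proposes): rejecting gives the licensee an expected 0.9 × 14.48 = 13.032, so the licensor offers 13.032, keeping 66.968.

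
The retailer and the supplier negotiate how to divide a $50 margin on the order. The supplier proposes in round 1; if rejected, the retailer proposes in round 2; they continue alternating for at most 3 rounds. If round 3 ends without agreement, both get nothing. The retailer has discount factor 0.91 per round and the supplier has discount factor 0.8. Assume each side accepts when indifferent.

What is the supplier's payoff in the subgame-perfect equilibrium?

Round 3 (the supplier proposes): rejection yields 0 for the retailer; the supplier offers 0 and keeps 50.
Round 2 (the retailer proposes): the supplier can get 50 next round, worth 0.8 × 50 = 40 now, so the retailer offers 40, keeping 10.
Round 1 (the supplier proposes): the retailer can get 10 next round, worth 0.91 × 10 = 9.1 now; the supplier offers that and keeps 40.9.

40.9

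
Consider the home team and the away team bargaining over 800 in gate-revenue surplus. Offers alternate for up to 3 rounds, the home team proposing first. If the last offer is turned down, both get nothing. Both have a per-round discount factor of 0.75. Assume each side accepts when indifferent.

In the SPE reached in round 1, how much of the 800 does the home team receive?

650

Round 3 (the home team proposes): rejection yields 0 for the away team; the home team offers 0 and keeps 800.
Round 2 (the away team proposes): the home team can get 800 next round, worth 0.75 × 800 = 600 now. The away team offers 600 and keeps 800 − 600 = 200.
Round 1 (the home team proposes): the away team can get 200 next round, worth 0.75 × 200 = 150 now, so the home team offers 150, keeping 650.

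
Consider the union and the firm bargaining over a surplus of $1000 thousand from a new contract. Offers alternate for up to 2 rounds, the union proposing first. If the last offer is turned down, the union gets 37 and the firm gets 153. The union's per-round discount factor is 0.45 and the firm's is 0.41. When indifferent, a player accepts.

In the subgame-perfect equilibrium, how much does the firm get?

394.83

Round 2 (the firm proposes): the union gets 37 if talks fail, so the firm offers 37 and keeps 963.
Round 1 (the union proposes): the firm can get 963 next round, worth 0.41 × 963 = 394.83 now; the union offers that and keeps 605.17.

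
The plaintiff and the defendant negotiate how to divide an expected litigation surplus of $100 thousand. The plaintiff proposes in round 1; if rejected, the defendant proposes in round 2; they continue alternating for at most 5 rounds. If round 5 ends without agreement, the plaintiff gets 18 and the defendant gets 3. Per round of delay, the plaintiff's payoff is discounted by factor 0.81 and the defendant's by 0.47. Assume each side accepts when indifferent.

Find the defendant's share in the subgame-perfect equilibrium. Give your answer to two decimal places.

Round 5 (the plaintiff proposes): the defendant gets 3 if talks fail, so the plaintiff offers 3 and keeps 97.
Round 4 (the defendant proposes): the plaintiff can get 97 next round, worth 0.81 × 97 = 78.57 now, so the defendant offers 78.57, keeping 21.43.
Round 3 (the plaintiff proposes): the defendant can get 21.43 next round, worth 0.47 × 21.43 = 10.0721 now, so the plaintiff offers 10.0721, keeping 89.9279.
Round 2 (the defendant proposes): the plaintiff can get 89.9279 next round, worth 0.81 × 89.9279 = 72.841599 now, so the defendant offers 72.841599, keeping 27.158401.
Round 1 (the plaintiff proposes): the defendant can get 27.158401 next round, worth 0.47 × 27.158401 = 12.76444847 now; the plaintiff offers that and keeps 87.23555153.

12.76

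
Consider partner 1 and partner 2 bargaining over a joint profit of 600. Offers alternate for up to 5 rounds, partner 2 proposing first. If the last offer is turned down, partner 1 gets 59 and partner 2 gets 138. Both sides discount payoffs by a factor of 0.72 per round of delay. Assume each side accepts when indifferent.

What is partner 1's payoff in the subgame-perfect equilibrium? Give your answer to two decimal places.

Round 5 (partner 2 proposes): partner 1 gets 59 if talks fail, so partner 2 offers 59 and keeps 541.
Round 4 (partner 1 proposes): partner 2 can get 541 next round, worth 0.72 × 541 = 389.52 now. Partner 1 offers 389.52 and keeps 600 − 389.52 = 210.48.
Round 3 (partner 2 proposes): partner 1 can get 210.48 next round, worth 0.72 × 210.48 = 151.5456 now; partner 2 offers that and keeps 448.4544.
Round 2 (partner 1 proposes): partner 2 can get 448.4544 next round, worth 0.72 × 448.4544 = 322.887168 now, so partner 1 offers 322.887168, keeping 277.112832.
Round 1 (partner 2 proposes): partner 1 can get 277.112832 next round, worth 0.72 × 277.112832 = 199.52123904 now. Partner 2 offers 199.52123904 and keeps 600 − 199.52123904 = 400.47876096.

199.52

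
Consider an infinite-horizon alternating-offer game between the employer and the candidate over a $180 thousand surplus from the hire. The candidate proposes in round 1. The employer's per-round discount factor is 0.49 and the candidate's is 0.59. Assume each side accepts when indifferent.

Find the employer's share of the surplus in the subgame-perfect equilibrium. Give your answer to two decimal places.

50.87

When the candidate proposes, the employer accepts any offer worth at least 0.49 times what the employer would get by proposing next round; and vice versa.
This gives x = 180 − 0.49y and y = 180 − 0.59x, where x and y are each side's share when it proposes.
Hence (1 − 0.49·0.59)x = 180(1 − 0.49), i.e. 0.7109·x = 91.8.
x ≈ 129.1321; the employer's share is 180 − x ≈ 50.8679.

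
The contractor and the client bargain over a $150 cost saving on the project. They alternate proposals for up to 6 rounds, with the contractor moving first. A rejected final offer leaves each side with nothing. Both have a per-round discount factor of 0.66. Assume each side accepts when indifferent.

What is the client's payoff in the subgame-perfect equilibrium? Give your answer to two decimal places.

Round 6 (the client proposes): rejection yields 0 for the contractor; the client offers 0 and keeps 150.
Round 5 (the contractor proposes): the client can get 150 next round, worth 0.66 × 150 = 99 now. The contractor offers 99 and keeps 150 − 99 = 51.
Round 4 (the client proposes): the contractor can get 51 next round, worth 0.66 × 51 = 33.66 now, so the client offers 33.66, keeping 116.34.
Round 3 (the contractor proposes): the client can get 116.34 next round, worth 0.66 × 116.34 = 76.7844 now, so the contractor offers 76.7844, keeping 73.2156.
Round 2 (the client proposes): the contractor can get 73.2156 next round, worth 0.66 × 73.2156 = 48.322296 now, so the client offers 48.322296, keeping 101.677704.
Round 1 (the contractor proposes): the client can get 101.677704 next round, worth 0.66 × 101.677704 = 67.10728464 now, so the contractor offers 67.10728464, keeping 82.89271536.

67.11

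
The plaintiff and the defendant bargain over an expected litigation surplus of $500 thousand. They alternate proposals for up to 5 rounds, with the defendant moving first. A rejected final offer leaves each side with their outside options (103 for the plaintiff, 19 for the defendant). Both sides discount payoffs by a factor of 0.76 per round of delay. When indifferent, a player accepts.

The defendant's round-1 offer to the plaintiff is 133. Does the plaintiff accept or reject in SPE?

Round 5 (the defendant proposes): the plaintiff gets 103 if talks fail, so the defendant offers 103 and keeps 397.
Round 4 (the plaintiff proposes): the defendant can get 397 next round, worth 0.76 × 397 = 301.72 now. The plaintiff offers 301.72 and keeps 500 − 301.72 = 198.28.
Round 3 (the defendant proposes): the plaintiff can get 198.28 next round, worth 0.76 × 198.28 = 150.6928 now. The defendant offers 150.6928 and keeps 500 − 150.6928 = 349.3072.
Round 2 (the plaintiff proposes): the defendant can get 349.3072 next round, worth 0.76 × 349.3072 = 265.473472 now, so the plaintiff offers 265.473472, keeping 234.526528.
So by rejecting in round 1, the plaintiff gets 234.526528 next round, worth 0.76 × 234.526528 = 178.24016128 now.
Offer 133 < 178.24016128, so the plaintiff rejects.

Reject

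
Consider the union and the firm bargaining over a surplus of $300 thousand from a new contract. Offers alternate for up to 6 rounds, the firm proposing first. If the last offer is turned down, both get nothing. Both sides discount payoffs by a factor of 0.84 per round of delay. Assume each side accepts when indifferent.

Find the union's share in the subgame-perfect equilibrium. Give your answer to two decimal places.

Round 6 (the union proposes): rejection yields 0 for the firm; the union offers 0 and keeps 300.
Round 5 (the firm proposes): the union can get 300 next round, worth 0.84 × 300 = 252 now, so the firm offers 252, keeping 48.
Round 4 (the union proposes): the firm can get 48 next round, worth 0.84 × 48 = 40.32 now. The union offers 40.32 and keeps 300 − 40.32 = 259.68.
Round 3 (the firm proposes): the union can get 259.68 next round, worth 0.84 × 259.68 = 218.1312 now, so the firm offers 218.1312, keeping 81.8688.
Round 2 (the union proposes): the firm can get 81.8688 next round, worth 0.84 × 81.8688 = 68.769792 now, so the union offers 68.769792, keeping 231.230208.
Round 1 (the firm proposes): the union can get 231.230208 next round, worth 0.84 × 231.230208 = 194.23337472 now; the firm offers that and keeps 105.76662528.

194.23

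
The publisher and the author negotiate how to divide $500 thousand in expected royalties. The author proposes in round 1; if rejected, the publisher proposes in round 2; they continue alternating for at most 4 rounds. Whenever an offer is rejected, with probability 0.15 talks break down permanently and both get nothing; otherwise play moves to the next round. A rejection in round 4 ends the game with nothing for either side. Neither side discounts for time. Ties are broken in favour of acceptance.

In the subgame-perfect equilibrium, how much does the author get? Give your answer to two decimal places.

Round 4 (the publisher proposes): the author will accept anything ≥ 0, so the publisher offers 0 and keeps 500.
Round 3 (the author proposes): rejecting gives the publisher an expected 0.85 × 500 = 425. The author offers 425 and keeps 500 − 425 = 75.
Round 2 (the publisher proposes): rejecting gives the author an expected 0.85 × 75 = 63.75, so the publisher offers 63.75, keeping 436.25.
Round 1 (the author proposes): rejecting gives the publisher an expected 0.85 × 436.25 = 370.8125. The author offers 370.8125 and keeps 500 − 370.8125 = 129.1875.

129.19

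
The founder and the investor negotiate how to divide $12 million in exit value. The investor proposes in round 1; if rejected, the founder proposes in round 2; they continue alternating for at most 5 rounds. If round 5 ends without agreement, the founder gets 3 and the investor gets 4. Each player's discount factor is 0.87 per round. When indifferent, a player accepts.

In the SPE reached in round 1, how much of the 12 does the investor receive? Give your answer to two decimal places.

7.90

Round 5 (the investor proposes): the founder gets 3 if talks fail, so the investor offers 3 and keeps 9.
Round 4 (the founder proposes): the investor can get 9 next round, worth 0.87 × 9 = 7.83 now. The founder offers 7.83 and keeps 12 − 7.83 = 4.17.
Round 3 (the investor proposes): the founder can get 4.17 next round, worth 0.87 × 4.17 = 3.6279 now, so the investor offers 3.6279, keeping 8.3721.
Round 2 (the founder proposes): the investor can get 8.3721 next round, worth 0.87 × 8.3721 = 7.283727 now, so the founder offers 7.283727, keeping 4.716273.
Round 1 (the investor proposes): the founder can get 4.716273 next round, worth 0.87 × 4.716273 = 4.10315751 now. The investor offers 4.10315751 and keeps 12 − 4.10315751 = 7.89684249.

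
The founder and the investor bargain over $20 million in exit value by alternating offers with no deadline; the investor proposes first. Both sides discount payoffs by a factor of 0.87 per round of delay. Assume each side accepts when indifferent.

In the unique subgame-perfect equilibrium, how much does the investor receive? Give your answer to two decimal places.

10.70

When the investor proposes, the founder accepts any offer worth at least 0.87 times what the founder would get by proposing next round; and vice versa.
This gives x = 20 − 0.87y and y = 20 − 0.87x, where x and y are each side's share when it proposes.
Hence (1 − 0.87·0.87)x = 20(1 − 0.87), i.e. 0.2431·x = 2.6.
x ≈ 10.6952; the founder's share is 20 − x ≈ 9.3048.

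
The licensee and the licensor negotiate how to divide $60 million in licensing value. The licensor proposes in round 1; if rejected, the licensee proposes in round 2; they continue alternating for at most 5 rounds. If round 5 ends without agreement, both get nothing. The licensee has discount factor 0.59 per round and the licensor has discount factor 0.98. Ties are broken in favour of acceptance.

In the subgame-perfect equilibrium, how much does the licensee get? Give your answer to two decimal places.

Round 5 (the licensor proposes): rejection yields 0 for the licensee; the licensor offers 0 and keeps 60.
Round 4 (the licensee proposes): the licensor can get 60 next round, worth 0.98 × 60 = 58.8 now; the licensee offers that and keeps 1.2.
Round 3 (the licensor proposes): the licensee can get 1.2 next round, worth 0.59 × 1.2 = 0.708 now. The licensor offers 0.708 and keeps 60 − 0.708 = 59.292.
Round 2 (the licensee proposes): the licensor can get 59.292 next round, worth 0.98 × 59.292 = 58.10616 now. The licensee offers 58.10616 and keeps 60 − 58.10616 = 1.89384.
Round 1 (the licensor proposes): the licensee can get 1.89384 next round, worth 0.59 × 1.89384 = 1.1173656 now; the licensor offers that and keeps 58.8826344.

1.12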